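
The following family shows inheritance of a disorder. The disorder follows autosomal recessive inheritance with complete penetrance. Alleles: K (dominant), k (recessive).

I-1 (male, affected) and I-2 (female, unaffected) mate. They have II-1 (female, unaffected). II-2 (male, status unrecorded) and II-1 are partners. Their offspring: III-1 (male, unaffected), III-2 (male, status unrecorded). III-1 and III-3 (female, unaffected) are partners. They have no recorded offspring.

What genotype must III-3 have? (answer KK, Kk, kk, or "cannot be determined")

III-3's phenotype allows KK or Kk, and no parent or child forces a single allele at both positions; consistent genotype assignments exist with III-3 as KK or Kk.

cannot be determined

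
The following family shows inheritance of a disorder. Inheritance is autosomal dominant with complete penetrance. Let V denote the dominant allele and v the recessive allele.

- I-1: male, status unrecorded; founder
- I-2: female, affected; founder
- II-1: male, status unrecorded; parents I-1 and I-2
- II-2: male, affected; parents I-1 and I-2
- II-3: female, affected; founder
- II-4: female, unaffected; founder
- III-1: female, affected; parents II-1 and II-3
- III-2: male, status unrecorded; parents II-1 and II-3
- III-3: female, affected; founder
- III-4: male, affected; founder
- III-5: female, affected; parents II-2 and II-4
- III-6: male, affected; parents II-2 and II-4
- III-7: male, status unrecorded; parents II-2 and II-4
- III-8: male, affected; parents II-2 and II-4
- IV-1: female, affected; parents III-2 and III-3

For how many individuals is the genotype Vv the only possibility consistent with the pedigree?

3

Obligate heterozygotes: III-5 is affected so carries V and received v from II-4 (vv), so III-5 is Vv; III-6 is affected so carries V and received v from II-4 (vv), so III-6 is Vv; III-8 is affected so carries V and received v from II-4 (vv), so III-8 is Vv.
Every other individual is either homozygous by phenotype or has at least one consistent homozygous assignment, so the count is 3.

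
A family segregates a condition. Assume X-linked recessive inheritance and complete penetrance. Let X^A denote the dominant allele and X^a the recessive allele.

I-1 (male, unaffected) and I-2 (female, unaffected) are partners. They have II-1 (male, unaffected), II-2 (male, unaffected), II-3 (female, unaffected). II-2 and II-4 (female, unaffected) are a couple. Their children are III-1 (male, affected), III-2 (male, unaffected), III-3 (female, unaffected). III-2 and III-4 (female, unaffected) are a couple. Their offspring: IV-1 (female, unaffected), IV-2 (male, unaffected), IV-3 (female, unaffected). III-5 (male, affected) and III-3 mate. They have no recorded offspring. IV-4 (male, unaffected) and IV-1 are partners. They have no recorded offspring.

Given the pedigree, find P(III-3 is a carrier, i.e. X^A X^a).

1/2

II-2 is unaffected, so II-2 is X^A Y.
II-4 is unaffected so carries A and passed a to III-1 (X^a Y), so II-4 is X^A X^a.
Their cross gives offspring ratios 1/2 X^A X^A : 1/2 X^A X^a. Conditioning on III-3 being unaffected, P(X^A X^a) = 1/2 / 1 = 1/2.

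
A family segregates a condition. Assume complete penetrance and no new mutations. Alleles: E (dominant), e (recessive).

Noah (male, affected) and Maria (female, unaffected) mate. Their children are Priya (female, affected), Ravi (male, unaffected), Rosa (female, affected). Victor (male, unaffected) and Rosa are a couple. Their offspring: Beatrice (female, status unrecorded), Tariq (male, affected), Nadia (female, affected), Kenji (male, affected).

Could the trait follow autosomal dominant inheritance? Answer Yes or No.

A consistent assignment under autosomal dominant exists: Noah Ee, Maria ee, Priya Ee, Ravi ee, Rosa Ee, Victor ee, Beatrice Ee, Tariq Ee, Nadia Ee, Kenji Ee.
In this assignment every recorded phenotype matches its genotype and every non-founder's genotype is obtainable from its parents' genotypes, so the pedigree is consistent.

Yes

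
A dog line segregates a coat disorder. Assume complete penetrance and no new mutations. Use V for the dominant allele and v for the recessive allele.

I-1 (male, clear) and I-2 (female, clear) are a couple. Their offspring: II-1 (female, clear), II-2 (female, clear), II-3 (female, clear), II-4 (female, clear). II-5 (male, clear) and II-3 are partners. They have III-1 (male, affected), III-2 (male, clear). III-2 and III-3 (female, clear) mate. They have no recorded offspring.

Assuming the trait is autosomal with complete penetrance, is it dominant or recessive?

II-5 and II-3 are both clear yet have an affected child III-1. Under dominance, an affected child requires at least one affected parent, so the trait cannot be dominant.

recessive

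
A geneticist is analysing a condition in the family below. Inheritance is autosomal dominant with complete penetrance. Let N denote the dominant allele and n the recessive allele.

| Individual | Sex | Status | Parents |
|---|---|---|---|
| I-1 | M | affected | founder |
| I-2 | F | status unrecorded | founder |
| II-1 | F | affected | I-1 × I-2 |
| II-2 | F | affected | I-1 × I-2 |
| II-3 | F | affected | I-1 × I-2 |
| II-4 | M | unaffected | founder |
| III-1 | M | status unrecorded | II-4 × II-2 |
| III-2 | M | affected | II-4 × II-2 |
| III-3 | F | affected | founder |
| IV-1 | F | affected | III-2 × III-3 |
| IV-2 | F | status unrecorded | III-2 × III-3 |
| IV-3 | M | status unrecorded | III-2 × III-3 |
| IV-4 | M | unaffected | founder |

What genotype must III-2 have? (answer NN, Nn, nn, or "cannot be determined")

Nn

From phenotype alone, III-2 is NN or Nn.
III-2 is affected so carries N and received n from II-4 (nn), so III-2 is Nn.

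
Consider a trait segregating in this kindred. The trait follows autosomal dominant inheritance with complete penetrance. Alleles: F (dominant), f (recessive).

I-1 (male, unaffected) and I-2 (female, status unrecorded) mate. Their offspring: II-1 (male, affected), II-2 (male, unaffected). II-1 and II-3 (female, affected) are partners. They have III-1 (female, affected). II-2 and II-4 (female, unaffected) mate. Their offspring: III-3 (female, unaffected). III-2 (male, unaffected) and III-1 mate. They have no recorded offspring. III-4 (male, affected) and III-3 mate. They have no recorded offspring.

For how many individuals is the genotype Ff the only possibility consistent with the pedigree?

2

Obligate heterozygotes: I-2 passed F to II-1 (Ff, whose f came from I-1) and passed f to II-2 (ff), so I-2 is Ff; II-1 is affected so carries F and received f from I-1 (ff), so II-1 is Ff.
Every other individual is either homozygous by phenotype or has at least one consistent homozygous assignment, so the count is 2.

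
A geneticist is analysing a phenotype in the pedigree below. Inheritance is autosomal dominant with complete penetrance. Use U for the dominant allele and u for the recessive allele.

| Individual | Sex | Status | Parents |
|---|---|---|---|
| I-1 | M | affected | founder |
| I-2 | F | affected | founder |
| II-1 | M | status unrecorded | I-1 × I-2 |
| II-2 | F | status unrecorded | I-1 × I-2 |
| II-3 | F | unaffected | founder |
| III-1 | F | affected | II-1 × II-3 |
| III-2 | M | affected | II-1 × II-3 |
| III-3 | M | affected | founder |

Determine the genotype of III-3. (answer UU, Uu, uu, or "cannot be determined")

cannot be determined

III-3's phenotype allows UU or Uu, and no parent or child forces a single allele at both positions; consistent genotype assignments exist with III-3 as UU or Uu.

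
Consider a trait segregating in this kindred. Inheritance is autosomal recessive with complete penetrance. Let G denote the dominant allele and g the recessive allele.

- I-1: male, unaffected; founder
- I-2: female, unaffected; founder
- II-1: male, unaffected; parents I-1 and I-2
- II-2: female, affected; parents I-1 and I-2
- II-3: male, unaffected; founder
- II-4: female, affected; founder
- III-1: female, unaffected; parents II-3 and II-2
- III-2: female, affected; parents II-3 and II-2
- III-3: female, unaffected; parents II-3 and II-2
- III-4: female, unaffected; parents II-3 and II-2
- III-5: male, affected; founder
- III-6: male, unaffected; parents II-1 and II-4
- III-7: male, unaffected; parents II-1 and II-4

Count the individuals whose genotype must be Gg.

8

Obligate heterozygotes: I-1 is unaffected so carries G and passed g to II-2 (gg), so I-1 is Gg; I-2 is unaffected so carries G and passed g to II-2 (gg), so I-2 is Gg; II-3 is unaffected so carries G and passed g to III-2 (gg), so II-3 is Gg; III-1 is unaffected so carries G and received g from II-2 (gg), so III-1 is Gg; III-3 is unaffected so carries G and received g from II-2 (gg), so III-3 is Gg; III-4 is unaffected so carries G and received g from II-2 (gg), so III-4 is Gg; III-6 is unaffected so carries G and received g from II-4 (gg), so III-6 is Gg; III-7 is unaffected so carries G and received g from II-4 (gg), so III-7 is Gg.
Every other individual is either homozygous by phenotype or has at least one consistent homozygous assignment, so the count is 8.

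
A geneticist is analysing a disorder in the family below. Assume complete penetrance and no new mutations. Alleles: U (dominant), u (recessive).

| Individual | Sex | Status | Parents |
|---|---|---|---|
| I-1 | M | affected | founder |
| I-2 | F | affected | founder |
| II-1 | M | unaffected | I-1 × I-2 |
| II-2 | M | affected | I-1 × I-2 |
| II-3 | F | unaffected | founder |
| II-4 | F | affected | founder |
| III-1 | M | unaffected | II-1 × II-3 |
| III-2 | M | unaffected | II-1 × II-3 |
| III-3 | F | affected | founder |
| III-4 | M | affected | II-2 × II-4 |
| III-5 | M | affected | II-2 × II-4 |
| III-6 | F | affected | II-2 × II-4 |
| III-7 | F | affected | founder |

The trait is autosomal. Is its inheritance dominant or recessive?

I-1 and I-2 are both affected yet have an unaffected child II-1. Under a recessive model two affected parents are homozygous and every child would be affected, so the trait cannot be recessive.

dominant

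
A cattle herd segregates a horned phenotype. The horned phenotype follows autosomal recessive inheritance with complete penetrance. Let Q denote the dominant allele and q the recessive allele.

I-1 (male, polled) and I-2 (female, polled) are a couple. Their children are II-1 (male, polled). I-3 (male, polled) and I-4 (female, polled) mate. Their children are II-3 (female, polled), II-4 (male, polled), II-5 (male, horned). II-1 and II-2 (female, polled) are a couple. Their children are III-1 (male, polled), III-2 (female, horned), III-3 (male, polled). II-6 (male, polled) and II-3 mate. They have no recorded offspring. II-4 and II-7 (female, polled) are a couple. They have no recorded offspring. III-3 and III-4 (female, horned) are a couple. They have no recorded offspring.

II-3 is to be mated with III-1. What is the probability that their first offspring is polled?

I-3 is polled so carries Q and passed q to II-5 (qq), so I-3 is Qq.
I-4 is polled so carries Q and passed q to II-5 (qq), so I-4 is Qq.
II-3 is a polled offspring of I-3 (Qq) × I-4 (Qq), whose cross gives 1/4 QQ : 1/2 Qq : 1/4 qq; conditioning on being polled, II-3 is QQ with probability 1/3, Qq with probability 2/3.
II-1 is polled so carries Q and passed q to III-2 (qq), so II-1 is Qq.
II-2 is polled so carries Q and passed q to III-2 (qq), so II-2 is Qq.
III-1 is a polled offspring of II-1 (Qq) × II-2 (Qq), whose cross gives 1/4 QQ : 1/2 Qq : 1/4 qq; conditioning on being polled, III-1 is QQ with probability 1/3, Qq with probability 2/3.
Summing over parental genotype combinations, P(offspring is polled) = 1/9·1 + 2/9·1 + 2/9·1 + 4/9·3/4 = 8/9.

8/9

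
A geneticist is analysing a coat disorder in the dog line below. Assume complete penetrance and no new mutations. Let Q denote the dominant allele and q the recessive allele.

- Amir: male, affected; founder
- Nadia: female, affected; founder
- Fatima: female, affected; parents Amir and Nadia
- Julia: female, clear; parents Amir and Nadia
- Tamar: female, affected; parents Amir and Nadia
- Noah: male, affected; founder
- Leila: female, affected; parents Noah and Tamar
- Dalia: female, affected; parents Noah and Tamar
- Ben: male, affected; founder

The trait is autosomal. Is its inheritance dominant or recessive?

dominant

Amir and Nadia are both affected yet have a clear child Julia. Under a recessive model two affected parents are homozygous and every child would be affected, so the trait cannot be recessive.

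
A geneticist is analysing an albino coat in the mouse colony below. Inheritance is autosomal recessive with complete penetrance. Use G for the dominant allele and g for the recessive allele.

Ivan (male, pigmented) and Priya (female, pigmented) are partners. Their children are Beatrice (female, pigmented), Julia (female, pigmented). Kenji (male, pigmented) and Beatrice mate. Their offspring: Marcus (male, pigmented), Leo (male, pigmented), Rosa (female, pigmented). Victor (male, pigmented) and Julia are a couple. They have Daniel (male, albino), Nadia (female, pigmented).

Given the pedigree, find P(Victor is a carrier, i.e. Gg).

1

Victor is pigmented so carries G and passed g to Daniel (gg), so Victor is Gg, giving P(Gg) = 1.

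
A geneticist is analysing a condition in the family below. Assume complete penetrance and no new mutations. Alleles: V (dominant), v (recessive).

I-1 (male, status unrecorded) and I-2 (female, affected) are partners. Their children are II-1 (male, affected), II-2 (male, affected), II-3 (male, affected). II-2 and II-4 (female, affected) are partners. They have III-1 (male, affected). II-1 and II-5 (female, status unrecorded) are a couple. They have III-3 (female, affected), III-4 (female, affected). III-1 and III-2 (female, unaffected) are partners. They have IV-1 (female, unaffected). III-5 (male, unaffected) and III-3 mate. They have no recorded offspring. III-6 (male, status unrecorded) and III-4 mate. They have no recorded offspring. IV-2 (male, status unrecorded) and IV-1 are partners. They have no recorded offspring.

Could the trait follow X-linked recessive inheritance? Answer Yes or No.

Yes

A consistent assignment under X-linked recessive exists: I-1 X^V Y, I-2 X^v X^v, II-1 X^v Y, II-2 X^v Y, II-3 X^v Y, II-4 X^v X^v, II-5 X^V X^v, III-1 X^v Y, III-2 X^V X^V, III-3 X^v X^v, III-4 X^v X^v, III-5 X^V Y, III-6 X^V Y, IV-1 X^V X^v, IV-2 X^V Y.
In this assignment every recorded phenotype matches its genotype and every non-founder's genotype is obtainable from its parents' genotypes, so the pedigree is consistent.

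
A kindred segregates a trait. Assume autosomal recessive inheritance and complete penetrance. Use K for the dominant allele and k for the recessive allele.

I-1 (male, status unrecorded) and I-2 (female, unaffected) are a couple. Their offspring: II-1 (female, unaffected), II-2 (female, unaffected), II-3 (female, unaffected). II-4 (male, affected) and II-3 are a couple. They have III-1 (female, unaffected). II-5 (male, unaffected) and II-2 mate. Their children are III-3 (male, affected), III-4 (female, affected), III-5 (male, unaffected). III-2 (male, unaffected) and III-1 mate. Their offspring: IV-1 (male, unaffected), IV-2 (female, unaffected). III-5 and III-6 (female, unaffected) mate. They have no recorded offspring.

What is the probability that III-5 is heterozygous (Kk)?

II-5 is unaffected so carries K and passed k to III-3 (kk), so II-5 is Kk.
II-2 is unaffected so carries K and passed k to III-3 (kk), so II-2 is Kk.
Their cross gives offspring ratios 1/4 KK : 1/2 Kk : 1/4 kk. Conditioning on III-5 being unaffected, P(Kk) = 1/2 / 3/4 = 2/3.

2/3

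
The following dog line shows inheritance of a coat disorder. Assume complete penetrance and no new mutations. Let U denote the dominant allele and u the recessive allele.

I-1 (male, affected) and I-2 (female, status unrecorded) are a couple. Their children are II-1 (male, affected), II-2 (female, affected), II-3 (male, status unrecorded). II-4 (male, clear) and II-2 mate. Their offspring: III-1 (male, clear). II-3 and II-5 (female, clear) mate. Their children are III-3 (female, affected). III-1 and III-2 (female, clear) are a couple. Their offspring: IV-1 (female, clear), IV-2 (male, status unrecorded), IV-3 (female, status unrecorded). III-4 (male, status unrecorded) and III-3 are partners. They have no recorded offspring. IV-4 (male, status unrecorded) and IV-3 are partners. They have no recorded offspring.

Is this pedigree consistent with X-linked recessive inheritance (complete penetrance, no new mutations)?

Under X-linked recessive, III-1 (clear, male) cannot arise from II-4 (clear) × II-2 (affected).

No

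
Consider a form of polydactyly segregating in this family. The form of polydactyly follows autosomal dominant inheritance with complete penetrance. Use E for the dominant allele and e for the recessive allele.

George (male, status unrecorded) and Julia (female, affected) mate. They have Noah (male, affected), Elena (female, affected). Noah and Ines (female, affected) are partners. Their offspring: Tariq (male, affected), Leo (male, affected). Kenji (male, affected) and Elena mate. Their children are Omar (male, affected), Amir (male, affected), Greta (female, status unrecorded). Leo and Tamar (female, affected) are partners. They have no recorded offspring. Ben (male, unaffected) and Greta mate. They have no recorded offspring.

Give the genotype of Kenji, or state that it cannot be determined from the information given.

cannot be determined

Kenji's phenotype allows EE or Ee, and no parent or child forces a single allele at both positions; consistent genotype assignments exist with Kenji as EE or Ee.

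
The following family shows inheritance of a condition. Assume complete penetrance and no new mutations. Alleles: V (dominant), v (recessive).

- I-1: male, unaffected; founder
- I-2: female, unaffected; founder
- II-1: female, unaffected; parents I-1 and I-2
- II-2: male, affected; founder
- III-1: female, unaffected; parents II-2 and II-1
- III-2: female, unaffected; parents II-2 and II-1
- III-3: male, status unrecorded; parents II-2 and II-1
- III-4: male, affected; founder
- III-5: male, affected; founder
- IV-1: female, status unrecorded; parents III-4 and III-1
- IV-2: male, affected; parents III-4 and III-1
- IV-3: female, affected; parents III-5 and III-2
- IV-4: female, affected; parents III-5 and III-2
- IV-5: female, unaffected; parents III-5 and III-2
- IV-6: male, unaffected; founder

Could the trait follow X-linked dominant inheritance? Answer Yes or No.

No

Under X-linked dominant, III-1 (unaffected, female) cannot arise from II-2 (affected) × II-1 (unaffected).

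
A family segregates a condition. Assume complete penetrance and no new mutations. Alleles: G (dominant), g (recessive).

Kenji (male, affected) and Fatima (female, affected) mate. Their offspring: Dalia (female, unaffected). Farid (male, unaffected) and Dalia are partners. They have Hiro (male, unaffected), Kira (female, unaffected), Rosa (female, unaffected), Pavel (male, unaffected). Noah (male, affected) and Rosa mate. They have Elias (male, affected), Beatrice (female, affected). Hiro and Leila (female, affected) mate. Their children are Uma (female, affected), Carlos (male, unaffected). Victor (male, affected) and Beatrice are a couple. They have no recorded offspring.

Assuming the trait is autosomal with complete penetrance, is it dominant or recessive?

Kenji and Fatima are both affected yet have an unaffected child Dalia. Under a recessive model two affected parents are homozygous and every child would be affected, so the trait cannot be recessive.

dominant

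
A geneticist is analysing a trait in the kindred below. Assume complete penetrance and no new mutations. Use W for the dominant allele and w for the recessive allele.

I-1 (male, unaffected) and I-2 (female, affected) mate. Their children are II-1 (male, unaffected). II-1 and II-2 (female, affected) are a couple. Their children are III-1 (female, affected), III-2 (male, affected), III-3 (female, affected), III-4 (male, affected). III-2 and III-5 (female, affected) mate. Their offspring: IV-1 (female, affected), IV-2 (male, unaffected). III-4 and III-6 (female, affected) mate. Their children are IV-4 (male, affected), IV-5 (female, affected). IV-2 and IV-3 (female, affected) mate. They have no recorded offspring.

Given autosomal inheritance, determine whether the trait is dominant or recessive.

III-2 and III-5 are both affected yet have an unaffected child IV-2. Under a recessive model two affected parents are homozygous and every child would be affected, so the trait cannot be recessive.

dominant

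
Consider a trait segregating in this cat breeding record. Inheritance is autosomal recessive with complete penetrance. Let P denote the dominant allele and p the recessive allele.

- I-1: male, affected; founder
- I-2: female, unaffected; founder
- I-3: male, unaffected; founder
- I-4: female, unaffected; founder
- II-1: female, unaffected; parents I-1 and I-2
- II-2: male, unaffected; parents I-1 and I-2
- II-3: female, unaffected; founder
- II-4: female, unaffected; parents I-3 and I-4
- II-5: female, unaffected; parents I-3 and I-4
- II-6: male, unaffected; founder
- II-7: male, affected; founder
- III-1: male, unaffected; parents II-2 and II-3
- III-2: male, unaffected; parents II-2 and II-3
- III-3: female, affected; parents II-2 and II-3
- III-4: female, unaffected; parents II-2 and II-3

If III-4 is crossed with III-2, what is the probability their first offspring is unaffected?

II-2 is unaffected so carries P and received p from I-1 (pp), so II-2 is Pp.
II-3 is unaffected so carries P and passed p to III-3 (pp), so II-3 is Pp.
III-4 is an unaffected offspring of II-2 (Pp) × II-3 (Pp), whose cross gives 1/4 PP : 1/2 Pp : 1/4 pp; conditioning on being unaffected, III-4 is PP with probability 1/3, Pp with probability 2/3.
III-2 is an unaffected offspring of II-2 (Pp) × II-3 (Pp), whose cross gives 1/4 PP : 1/2 Pp : 1/4 pp; conditioning on being unaffected, III-2 is PP with probability 1/3, Pp with probability 2/3.
Summing over parental genotype combinations, P(offspring is unaffected) = 1/9·1 + 2/9·1 + 2/9·1 + 4/9·3/4 = 8/9.

8/9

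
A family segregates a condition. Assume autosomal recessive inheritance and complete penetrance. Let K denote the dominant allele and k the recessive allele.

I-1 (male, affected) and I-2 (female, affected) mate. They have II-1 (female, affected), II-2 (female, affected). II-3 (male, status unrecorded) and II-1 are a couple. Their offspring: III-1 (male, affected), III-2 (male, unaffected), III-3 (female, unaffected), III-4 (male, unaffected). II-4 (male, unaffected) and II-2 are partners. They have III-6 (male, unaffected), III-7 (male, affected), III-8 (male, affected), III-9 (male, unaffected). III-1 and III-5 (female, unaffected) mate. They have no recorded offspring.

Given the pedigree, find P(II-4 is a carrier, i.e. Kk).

II-4 is unaffected so carries K and passed k to III-7 (kk), so II-4 is Kk, giving P(Kk) = 1.

1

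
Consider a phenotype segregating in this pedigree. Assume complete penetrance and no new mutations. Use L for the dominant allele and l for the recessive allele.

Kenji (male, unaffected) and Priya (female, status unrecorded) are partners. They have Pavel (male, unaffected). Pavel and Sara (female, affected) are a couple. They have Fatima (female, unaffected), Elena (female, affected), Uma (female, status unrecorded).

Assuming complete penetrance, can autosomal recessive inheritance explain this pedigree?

Yes

A consistent assignment under autosomal recessive exists: Kenji LL, Priya Ll, Pavel Ll, Sara ll, Fatima Ll, Elena ll, Uma Ll.
In this assignment every recorded phenotype matches its genotype and every non-founder's genotype is obtainable from its parents' genotypes, so the pedigree is consistent.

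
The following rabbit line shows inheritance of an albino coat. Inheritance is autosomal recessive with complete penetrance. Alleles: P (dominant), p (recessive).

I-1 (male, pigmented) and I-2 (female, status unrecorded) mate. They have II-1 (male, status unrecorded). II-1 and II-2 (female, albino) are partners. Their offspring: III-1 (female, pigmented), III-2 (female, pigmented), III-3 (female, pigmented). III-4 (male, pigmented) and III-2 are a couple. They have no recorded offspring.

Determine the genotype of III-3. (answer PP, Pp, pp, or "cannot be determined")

Pp

From phenotype alone, III-3 is PP or Pp.
III-3 is pigmented so carries P and received p from II-2 (pp), so III-3 is Pp.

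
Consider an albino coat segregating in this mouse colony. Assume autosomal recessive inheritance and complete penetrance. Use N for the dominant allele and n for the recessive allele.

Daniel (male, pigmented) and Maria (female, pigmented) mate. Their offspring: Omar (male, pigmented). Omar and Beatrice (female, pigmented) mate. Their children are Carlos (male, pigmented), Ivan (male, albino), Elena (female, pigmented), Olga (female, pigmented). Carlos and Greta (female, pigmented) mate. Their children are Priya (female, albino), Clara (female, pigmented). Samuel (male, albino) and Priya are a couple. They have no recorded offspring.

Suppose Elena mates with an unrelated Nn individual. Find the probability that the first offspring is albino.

Omar is pigmented so carries N and passed n to Ivan (nn), so Omar is Nn.
Beatrice is pigmented so carries N and passed n to Ivan (nn), so Beatrice is Nn.
Elena is a pigmented offspring of Omar (Nn) × Beatrice (Nn), whose cross gives 1/4 NN : 1/2 Nn : 1/4 nn; conditioning on being pigmented, Elena is NN with probability 1/3, Nn with probability 2/3.
Summing over parental genotype combinations, P(offspring is albino) = 2/3·1/4 = 1/6.

1/6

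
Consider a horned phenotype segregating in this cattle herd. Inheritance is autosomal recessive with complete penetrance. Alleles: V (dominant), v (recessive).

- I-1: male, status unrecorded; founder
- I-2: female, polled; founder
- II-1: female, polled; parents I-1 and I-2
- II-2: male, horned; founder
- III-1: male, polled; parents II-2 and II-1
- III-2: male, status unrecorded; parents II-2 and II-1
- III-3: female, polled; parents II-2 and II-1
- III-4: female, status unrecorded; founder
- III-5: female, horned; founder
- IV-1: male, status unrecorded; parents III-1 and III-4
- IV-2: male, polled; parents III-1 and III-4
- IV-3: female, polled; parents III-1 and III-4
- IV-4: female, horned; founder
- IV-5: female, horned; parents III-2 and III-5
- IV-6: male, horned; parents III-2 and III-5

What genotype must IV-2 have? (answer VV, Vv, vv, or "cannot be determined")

cannot be determined

IV-2's phenotype allows VV or Vv, and no parent or child forces a single allele at both positions; consistent genotype assignments exist with IV-2 as VV or Vv.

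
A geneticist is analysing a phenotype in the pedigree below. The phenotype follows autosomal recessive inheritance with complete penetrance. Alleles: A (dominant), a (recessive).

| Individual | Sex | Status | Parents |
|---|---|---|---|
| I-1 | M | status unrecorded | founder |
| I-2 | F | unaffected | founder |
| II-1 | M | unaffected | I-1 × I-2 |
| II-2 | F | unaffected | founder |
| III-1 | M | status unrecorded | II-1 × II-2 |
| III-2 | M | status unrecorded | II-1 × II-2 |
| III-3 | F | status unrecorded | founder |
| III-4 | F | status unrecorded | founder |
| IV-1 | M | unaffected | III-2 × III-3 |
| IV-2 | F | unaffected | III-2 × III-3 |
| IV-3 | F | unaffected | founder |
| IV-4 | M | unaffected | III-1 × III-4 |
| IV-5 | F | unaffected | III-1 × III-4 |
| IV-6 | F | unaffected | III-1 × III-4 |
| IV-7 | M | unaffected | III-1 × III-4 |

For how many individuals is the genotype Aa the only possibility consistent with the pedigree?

0

No individual's genotype is forced to Aa by the pedigree, so the count is 0.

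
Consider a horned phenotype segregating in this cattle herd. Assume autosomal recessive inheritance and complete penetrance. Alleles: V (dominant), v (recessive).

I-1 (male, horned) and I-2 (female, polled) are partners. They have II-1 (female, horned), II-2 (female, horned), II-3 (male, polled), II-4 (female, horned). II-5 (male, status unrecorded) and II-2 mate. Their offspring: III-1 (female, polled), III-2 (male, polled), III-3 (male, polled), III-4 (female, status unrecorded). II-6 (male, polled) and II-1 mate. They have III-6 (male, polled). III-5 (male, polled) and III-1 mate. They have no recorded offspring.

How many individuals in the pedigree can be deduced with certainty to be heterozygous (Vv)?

Obligate heterozygotes: I-2 is polled so carries V and passed v to II-1 (vv), so I-2 is Vv; II-3 is polled so carries V and received v from I-1 (vv), so II-3 is Vv; III-1 is polled so carries V and received v from II-2 (vv), so III-1 is Vv; III-2 is polled so carries V and received v from II-2 (vv), so III-2 is Vv; III-3 is polled so carries V and received v from II-2 (vv), so III-3 is Vv; III-6 is polled so carries V and received v from II-1 (vv), so III-6 is Vv.
Every other individual is either homozygous by phenotype or has at least one consistent homozygous assignment, so the count is 6.

6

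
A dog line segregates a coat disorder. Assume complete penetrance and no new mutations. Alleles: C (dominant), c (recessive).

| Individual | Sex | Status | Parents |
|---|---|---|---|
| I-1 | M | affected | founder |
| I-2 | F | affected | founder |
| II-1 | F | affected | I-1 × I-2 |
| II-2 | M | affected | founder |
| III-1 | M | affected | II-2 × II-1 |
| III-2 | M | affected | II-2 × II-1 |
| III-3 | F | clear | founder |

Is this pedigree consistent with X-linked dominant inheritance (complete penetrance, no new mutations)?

Yes

A consistent assignment under X-linked dominant exists: I-1 X^C Y, I-2 X^C X^C, II-1 X^C X^C, II-2 X^C Y, III-1 X^C Y, III-2 X^C Y, III-3 X^c X^c.
In this assignment every recorded phenotype matches its genotype and every non-founder's genotype is obtainable from its parents' genotypes, so the pedigree is consistent.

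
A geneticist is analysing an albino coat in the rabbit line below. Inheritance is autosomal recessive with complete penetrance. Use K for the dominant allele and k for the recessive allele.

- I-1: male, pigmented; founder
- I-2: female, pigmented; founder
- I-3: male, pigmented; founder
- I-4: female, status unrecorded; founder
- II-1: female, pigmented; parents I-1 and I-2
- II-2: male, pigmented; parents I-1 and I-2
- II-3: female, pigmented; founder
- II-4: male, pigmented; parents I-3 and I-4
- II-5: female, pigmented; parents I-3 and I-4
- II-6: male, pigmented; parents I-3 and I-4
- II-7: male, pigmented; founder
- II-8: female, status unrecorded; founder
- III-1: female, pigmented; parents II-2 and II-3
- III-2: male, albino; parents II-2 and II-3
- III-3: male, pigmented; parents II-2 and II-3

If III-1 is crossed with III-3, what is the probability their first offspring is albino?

1/9

II-2 is pigmented so carries K and passed k to III-2 (kk), so II-2 is Kk.
II-3 is pigmented so carries K and passed k to III-2 (kk), so II-3 is Kk.
III-1 is a pigmented offspring of II-2 (Kk) × II-3 (Kk), whose cross gives 1/4 KK : 1/2 Kk : 1/4 kk; conditioning on being pigmented, III-1 is KK with probability 1/3, Kk with probability 2/3.
III-3 is a pigmented offspring of II-2 (Kk) × II-3 (Kk), whose cross gives 1/4 KK : 1/2 Kk : 1/4 kk; conditioning on being pigmented, III-3 is KK with probability 1/3, Kk with probability 2/3.
Summing over parental genotype combinations, P(offspring is albino) = 4/9·1/4 = 1/9.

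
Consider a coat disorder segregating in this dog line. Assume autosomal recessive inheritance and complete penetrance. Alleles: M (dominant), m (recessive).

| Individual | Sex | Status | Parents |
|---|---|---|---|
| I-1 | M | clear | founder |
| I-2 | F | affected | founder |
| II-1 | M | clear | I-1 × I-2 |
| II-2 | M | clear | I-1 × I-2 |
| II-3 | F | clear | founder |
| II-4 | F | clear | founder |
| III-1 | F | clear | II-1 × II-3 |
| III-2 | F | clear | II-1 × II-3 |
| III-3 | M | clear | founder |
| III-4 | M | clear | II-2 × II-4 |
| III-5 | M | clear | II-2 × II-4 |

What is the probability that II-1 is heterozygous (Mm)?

II-1 is clear so carries M and received m from I-2 (mm), so II-1 is Mm, giving P(Mm) = 1.

1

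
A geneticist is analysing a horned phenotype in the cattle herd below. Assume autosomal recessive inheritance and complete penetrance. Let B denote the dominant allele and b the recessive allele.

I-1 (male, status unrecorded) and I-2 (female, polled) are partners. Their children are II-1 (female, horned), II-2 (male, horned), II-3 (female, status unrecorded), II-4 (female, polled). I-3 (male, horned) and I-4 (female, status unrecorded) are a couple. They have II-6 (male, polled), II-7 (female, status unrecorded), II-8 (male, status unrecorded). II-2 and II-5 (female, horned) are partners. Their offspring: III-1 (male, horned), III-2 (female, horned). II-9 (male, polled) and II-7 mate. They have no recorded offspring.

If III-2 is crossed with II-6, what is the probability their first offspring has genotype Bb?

1/2

III-2 is horned, so III-2 is bb.
II-6 is polled so carries B and received b from I-3 (bb), so II-6 is Bb.
The cross gives 1/2 Bb : 1/2 bb, so P(offspring has genotype Bb) = 1/2.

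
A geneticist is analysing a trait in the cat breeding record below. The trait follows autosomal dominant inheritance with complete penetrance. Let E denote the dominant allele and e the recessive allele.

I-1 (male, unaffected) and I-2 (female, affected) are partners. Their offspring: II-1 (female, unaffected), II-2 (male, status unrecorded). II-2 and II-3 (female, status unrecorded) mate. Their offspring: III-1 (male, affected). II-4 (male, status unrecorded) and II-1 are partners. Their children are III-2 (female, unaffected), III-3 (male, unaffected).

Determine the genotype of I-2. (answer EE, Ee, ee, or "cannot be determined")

From phenotype alone, I-2 is EE or Ee.
I-2 is affected so carries E and passed e to II-1 (ee), so I-2 is Ee.

Ee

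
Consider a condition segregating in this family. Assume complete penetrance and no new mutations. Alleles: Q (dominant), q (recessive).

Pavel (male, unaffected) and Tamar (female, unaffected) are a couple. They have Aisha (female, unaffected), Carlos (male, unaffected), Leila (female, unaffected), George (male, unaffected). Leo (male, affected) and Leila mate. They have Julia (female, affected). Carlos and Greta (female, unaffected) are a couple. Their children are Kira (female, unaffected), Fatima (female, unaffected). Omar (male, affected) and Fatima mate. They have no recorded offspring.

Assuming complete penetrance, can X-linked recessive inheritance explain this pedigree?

Yes

A consistent assignment under X-linked recessive exists: Pavel X^Q Y, Tamar X^Q X^q, Aisha X^Q X^Q, Carlos X^Q Y, Leila X^Q X^q, George X^Q Y, Leo X^q Y, Greta X^Q X^Q, Julia X^q X^q, Kira X^Q X^Q, Fatima X^Q X^Q, Omar X^q Y.
In this assignment every recorded phenotype matches its genotype and every non-founder's genotype is obtainable from its parents' genotypes, so the pedigree is consistent.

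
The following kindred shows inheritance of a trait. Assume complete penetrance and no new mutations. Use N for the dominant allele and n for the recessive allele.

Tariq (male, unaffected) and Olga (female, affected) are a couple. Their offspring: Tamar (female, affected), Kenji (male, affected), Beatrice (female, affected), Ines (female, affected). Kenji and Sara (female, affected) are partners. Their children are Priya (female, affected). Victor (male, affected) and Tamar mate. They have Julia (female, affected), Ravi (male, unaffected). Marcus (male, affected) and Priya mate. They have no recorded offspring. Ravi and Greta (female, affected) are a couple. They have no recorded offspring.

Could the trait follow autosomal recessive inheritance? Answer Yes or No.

Under autosomal recessive, Ravi (unaffected, male) cannot arise from Victor (affected) × Tamar (affected).

No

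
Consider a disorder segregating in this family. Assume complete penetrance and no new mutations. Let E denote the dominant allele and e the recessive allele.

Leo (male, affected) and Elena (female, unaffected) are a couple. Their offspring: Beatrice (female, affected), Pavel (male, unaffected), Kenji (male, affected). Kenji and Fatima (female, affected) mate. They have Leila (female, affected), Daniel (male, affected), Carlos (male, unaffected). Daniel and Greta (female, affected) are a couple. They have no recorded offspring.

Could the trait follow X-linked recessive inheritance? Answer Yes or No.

No

Under X-linked recessive, Carlos (unaffected, male) cannot arise from Kenji (affected) × Fatima (affected).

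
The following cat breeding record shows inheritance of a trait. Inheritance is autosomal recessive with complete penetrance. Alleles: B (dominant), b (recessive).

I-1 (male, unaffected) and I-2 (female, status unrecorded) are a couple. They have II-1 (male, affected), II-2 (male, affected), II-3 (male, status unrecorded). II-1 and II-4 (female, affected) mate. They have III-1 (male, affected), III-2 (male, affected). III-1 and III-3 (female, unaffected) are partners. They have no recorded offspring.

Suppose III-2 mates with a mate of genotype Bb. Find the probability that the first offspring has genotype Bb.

1/2

III-2 is affected, so III-2 is bb.
The cross gives 1/2 Bb : 1/2 bb, so P(offspring has genotype Bb) = 1/2.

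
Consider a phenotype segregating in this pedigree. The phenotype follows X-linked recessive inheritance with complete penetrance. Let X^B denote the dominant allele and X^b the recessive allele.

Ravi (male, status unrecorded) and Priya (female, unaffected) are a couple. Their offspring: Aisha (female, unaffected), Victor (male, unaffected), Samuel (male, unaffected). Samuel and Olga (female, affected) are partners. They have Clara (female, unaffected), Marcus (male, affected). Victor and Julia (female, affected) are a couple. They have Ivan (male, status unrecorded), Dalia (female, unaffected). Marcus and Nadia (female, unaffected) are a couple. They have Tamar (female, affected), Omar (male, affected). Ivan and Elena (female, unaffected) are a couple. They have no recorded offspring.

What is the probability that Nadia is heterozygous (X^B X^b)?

Nadia is unaffected so carries B and passed b to Tamar (X^b X^b), so Nadia is X^B X^b, giving P(X^B X^b) = 1.

1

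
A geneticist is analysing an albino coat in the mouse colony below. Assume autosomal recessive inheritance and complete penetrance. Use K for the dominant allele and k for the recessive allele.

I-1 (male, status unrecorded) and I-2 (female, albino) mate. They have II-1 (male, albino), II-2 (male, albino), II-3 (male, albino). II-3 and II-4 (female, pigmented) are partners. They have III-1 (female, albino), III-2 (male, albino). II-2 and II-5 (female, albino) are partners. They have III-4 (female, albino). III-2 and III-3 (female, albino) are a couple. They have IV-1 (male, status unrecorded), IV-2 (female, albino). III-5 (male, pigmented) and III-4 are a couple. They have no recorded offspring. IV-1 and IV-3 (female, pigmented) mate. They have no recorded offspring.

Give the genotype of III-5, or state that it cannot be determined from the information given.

cannot be determined

III-5's phenotype allows KK or Kk, and no parent or child forces a single allele at both positions; consistent genotype assignments exist with III-5 as KK or Kk.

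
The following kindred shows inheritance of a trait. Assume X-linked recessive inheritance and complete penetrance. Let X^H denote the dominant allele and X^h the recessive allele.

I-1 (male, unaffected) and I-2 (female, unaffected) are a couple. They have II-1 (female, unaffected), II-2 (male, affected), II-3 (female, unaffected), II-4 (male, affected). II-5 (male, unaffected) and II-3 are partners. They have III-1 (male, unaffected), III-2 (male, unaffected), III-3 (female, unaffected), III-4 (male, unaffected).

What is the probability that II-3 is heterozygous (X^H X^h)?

1/9

I-1 is unaffected, so I-1 is X^H Y.
I-2 is unaffected so carries H and passed h to II-2 (X^h Y), so I-2 is X^H X^h.
Their cross gives offspring ratios 1/2 X^H X^H : 1/2 X^H X^h. Conditioning on II-3 being unaffected, P(X^H X^h) = 1/2 / 1 = 1/2 before taking II-3's own offspring into account.
II-5 is unaffected, so II-5 is X^H Y.
Now use II-3's offspring. Probability of each recorded status — unaffected son III-1: 1/2 if II-3 is X^H X^h, 1 if X^H X^H; unaffected son III-2: 1/2 if II-3 is X^H X^h, 1 if X^H X^H; unaffected son III-4: 1/2 if II-3 is X^H X^h, 1 if X^H X^H. (III-3: equally likely either way, so uninformative.)
Bayes: P(X^H X^h) = 1/2·1/8 / (1/2·1/8 + 1/2·1) = 1/9.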